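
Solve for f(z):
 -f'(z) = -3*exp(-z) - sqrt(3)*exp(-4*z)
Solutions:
 f(z) = C1 - 3*exp(-z) - sqrt(3)*exp(-4*z)/4


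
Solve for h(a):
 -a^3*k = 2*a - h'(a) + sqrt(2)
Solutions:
 h(a) = C1 + a^4*k/4 + a^2 + sqrt(2)*a


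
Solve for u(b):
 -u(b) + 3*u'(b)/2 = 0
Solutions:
 u(b) = C1*exp(2*b/3)


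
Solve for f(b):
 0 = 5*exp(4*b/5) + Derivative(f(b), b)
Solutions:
 f(b) = C1 - 25*exp(4*b/5)/4


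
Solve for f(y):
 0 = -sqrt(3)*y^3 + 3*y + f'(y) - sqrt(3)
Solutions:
 f(y) = C1 + sqrt(3)*y^4/4 - 3*y^2/2 + sqrt(3)*y


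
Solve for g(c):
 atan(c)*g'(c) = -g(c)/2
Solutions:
 g(c) = C1*exp(-Integral(1/atan(c), c)/2)


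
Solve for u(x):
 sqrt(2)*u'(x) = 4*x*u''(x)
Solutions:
 u(x) = C1 + C2*x^(sqrt(2)/4 + 1)


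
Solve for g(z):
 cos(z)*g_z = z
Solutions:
 g(z) = C1 + Integral(z/cos(z), z)


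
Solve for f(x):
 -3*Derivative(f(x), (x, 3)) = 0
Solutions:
 f(x) = C1 + C2*x + C3*x^2


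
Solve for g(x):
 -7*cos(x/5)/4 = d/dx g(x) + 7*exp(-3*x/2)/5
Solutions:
 g(x) = C1 - 35*sin(x/5)/4 + 14*exp(-3*x/2)/15


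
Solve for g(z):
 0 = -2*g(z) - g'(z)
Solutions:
 g(z) = C1*exp(-2*z)


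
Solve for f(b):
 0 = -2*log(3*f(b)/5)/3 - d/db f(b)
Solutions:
 3*Integral(1/(log(_y) - log(5) + log(3)), (_y, f(b)))/2 = C1 - b


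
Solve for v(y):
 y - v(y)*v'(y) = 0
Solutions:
 v(y) = -sqrt(C1 + y^2)
 v(y) = sqrt(C1 + y^2)


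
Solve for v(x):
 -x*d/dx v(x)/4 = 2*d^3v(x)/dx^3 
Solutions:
 v(x) = C1 + Integral(C2*airyai(-x/2) + C3*airybi(-x/2), x)


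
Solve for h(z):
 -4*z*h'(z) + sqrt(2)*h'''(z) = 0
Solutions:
 h(z) = C1 + Integral(C2*airyai(sqrt(2)*z) + C3*airybi(sqrt(2)*z), z)


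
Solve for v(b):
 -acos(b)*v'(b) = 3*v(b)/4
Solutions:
 v(b) = C1*exp(-3*Integral(1/acos(b), b)/4)


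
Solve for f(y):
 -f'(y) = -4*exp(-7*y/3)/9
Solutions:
 f(y) = C1 - 4*exp(-7*y/3)/21


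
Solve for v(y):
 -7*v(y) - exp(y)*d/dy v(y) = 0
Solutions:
 v(y) = C1*exp(7*exp(-y))


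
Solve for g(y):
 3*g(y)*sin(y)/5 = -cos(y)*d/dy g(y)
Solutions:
 g(y) = C1*cos(y)^(3/5)


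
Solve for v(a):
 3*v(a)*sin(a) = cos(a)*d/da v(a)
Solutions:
 v(a) = C1/cos(a)^3


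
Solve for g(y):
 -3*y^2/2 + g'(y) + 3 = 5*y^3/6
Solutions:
 g(y) = C1 + 5*y^4/24 + y^3/2 - 3*y


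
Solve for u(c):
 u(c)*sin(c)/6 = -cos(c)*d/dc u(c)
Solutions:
 u(c) = C1*cos(c)^(1/6)


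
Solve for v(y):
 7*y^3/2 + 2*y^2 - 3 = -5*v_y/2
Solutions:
 v(y) = C1 - 7*y^4/20 - 4*y^3/15 + 6*y/5


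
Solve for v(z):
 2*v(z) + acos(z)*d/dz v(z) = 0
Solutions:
 v(z) = C1*exp(-2*Integral(1/acos(z), z))


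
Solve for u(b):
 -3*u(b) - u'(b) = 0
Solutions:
 u(b) = C1*exp(-3*b)


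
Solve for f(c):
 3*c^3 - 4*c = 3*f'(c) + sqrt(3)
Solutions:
 f(c) = C1 + c^4/4 - 2*c^2/3 - sqrt(3)*c/3


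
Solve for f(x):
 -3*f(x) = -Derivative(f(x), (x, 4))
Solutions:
 f(x) = C1*exp(-3^(1/4)*x) + C2*exp(3^(1/4)*x) + C3*sin(3^(1/4)*x) + C4*cos(3^(1/4)*x)


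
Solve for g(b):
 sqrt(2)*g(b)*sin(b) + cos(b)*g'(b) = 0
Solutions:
 g(b) = C1*cos(b)^(sqrt(2))


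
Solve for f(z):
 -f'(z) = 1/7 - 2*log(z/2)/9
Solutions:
 f(z) = C1 + 2*z*log(z)/9 - 23*z/63 - 2*z*log(2)/9


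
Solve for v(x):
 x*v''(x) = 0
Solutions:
 v(x) = C1 + C2*x


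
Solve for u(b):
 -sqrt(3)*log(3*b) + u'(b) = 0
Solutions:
 u(b) = C1 + sqrt(3)*b*log(b) - sqrt(3)*b + sqrt(3)*b*log(3)


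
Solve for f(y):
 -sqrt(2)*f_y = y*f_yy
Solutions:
 f(y) = C1 + C2*y^(1 - sqrt(2))


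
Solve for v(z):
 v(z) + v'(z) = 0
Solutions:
 v(z) = C1*exp(-z)


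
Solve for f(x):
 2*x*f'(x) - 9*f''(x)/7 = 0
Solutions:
 f(x) = C1 + C2*erfi(sqrt(7)*x/3)


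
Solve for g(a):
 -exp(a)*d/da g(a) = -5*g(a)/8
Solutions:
 g(a) = C1*exp(-5*exp(-a)/8)


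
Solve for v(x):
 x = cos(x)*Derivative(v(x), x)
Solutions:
 v(x) = C1 + Integral(x/cos(x), x)


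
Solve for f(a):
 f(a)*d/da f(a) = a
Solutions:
 f(a) = -sqrt(C1 + a^2)
 f(a) = sqrt(C1 + a^2)


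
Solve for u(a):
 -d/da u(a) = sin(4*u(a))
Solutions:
 u(a) = -acos((-C1 - exp(8*a))/(C1 - exp(8*a)))/4 + pi/2
 u(a) = acos((-C1 - exp(8*a))/(C1 - exp(8*a)))/4


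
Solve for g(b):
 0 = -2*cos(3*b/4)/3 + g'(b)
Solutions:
 g(b) = C1 + 8*sin(3*b/4)/9


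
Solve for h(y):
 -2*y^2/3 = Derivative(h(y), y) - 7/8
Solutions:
 h(y) = C1 - 2*y^3/9 + 7*y/8


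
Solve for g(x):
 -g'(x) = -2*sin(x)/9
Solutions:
 g(x) = C1 - 2*cos(x)/9


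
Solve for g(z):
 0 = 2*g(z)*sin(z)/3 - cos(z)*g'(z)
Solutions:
 g(z) = C1/cos(z)^(2/3)


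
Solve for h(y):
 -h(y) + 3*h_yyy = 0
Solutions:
 h(y) = C3*exp(3^(2/3)*y/3) + (C1*sin(3^(1/6)*y/2) + C2*cos(3^(1/6)*y/2))*exp(-3^(2/3)*y/6)


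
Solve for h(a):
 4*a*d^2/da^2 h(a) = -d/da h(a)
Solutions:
 h(a) = C1 + C2*a^(3/4)


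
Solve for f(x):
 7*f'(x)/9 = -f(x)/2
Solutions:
 f(x) = C1*exp(-9*x/14)


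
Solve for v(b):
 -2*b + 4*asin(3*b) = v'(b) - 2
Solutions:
 v(b) = C1 - b^2 + 4*b*asin(3*b) + 2*b + 4*sqrt(1 - 9*b^2)/3


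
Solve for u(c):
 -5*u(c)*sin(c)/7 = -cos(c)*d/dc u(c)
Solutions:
 u(c) = C1/cos(c)^(5/7)


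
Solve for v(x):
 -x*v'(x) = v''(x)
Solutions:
 v(x) = C1 + C2*erf(sqrt(2)*x/2)


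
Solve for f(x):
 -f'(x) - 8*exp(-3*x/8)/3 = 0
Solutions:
 f(x) = C1 + 64*exp(-3*x/8)/9


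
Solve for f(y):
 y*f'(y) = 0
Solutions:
 f(y) = C1


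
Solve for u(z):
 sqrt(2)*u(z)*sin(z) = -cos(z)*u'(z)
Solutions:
 u(z) = C1*cos(z)^(sqrt(2))


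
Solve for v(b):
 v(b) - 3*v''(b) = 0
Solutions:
 v(b) = C1*exp(-sqrt(3)*b/3) + C2*exp(sqrt(3)*b/3)


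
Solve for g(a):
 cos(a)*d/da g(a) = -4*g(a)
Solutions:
 g(a) = C1*(sin(a)^2 - 2*sin(a) + 1)/(sin(a)^2 + 2*sin(a) + 1)


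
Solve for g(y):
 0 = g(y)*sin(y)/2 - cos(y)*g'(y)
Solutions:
 g(y) = C1/sqrt(cos(y))


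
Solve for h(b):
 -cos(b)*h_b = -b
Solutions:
 h(b) = C1 + Integral(b/cos(b), b)


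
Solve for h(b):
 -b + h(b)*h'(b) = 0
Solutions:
 h(b) = -sqrt(C1 + b^2)
 h(b) = sqrt(C1 + b^2)


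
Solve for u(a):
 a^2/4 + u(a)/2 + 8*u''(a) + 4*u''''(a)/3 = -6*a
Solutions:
 u(a) = C1*sin(a*sqrt(3 - sqrt(138)/4)) + C2*sin(a*sqrt(sqrt(138)/4 + 3)) + C3*cos(a*sqrt(3 - sqrt(138)/4)) + C4*cos(a*sqrt(sqrt(138)/4 + 3)) - a^2/2 - 12*a + 16


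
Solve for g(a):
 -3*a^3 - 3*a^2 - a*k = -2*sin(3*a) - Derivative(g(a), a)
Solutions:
 g(a) = C1 + 3*a^4/4 + a^3 + a^2*k/2 + 2*cos(3*a)/3


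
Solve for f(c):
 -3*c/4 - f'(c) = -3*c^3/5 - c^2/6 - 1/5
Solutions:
 f(c) = C1 + 3*c^4/20 + c^3/18 - 3*c^2/8 + c/5


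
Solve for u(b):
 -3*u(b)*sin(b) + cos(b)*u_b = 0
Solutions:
 u(b) = C1/cos(b)^3


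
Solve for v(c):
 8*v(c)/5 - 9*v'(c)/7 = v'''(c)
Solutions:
 v(c) = C1*exp(-c*(-15*245^(1/3)/(196 + sqrt(43141))^(1/3) + 175^(1/3)*(196 + sqrt(43141))^(1/3))/70)*sin(sqrt(3)*c*(15*245^(1/3)/(196 + sqrt(43141))^(1/3) + 175^(1/3)*(196 + sqrt(43141))^(1/3))/70) + C2*exp(-c*(-15*245^(1/3)/(196 + sqrt(43141))^(1/3) + 175^(1/3)*(196 + sqrt(43141))^(1/3))/70)*cos(sqrt(3)*c*(15*245^(1/3)/(196 + sqrt(43141))^(1/3) + 175^(1/3)*(196 + sqrt(43141))^(1/3))/70) + C3*exp(c*(-15*245^(1/3)/(196 + sqrt(43141))^(1/3) + 175^(1/3)*(196 + sqrt(43141))^(1/3))/35)


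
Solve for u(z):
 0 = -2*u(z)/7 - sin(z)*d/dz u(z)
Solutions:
 u(z) = C1*(cos(z) + 1)^(1/7)/(cos(z) - 1)^(1/7)


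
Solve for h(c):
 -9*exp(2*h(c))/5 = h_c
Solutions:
 h(c) = log(-sqrt(1/(C1 + 9*c))) - log(2) + log(10)/2
 h(c) = log(1/(C1 + 9*c))/2 - log(2) + log(10)/2


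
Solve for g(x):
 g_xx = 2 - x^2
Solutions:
 g(x) = C1 + C2*x - x^4/12 + x^2


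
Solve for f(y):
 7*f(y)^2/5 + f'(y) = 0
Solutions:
 f(y) = 5/(C1 + 7*y)


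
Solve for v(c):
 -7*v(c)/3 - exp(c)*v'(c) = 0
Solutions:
 v(c) = C1*exp(7*exp(-c)/3)


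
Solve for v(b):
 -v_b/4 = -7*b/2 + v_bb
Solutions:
 v(b) = C1 + C2*exp(-b/4) + 7*b^2 - 56*b


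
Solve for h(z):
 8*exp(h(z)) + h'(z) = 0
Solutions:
 h(z) = log(1/(C1 + 8*z))


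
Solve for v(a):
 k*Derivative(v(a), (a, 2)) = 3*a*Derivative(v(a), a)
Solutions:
 v(a) = C1 + C2*erf(sqrt(6)*a*sqrt(-1/k)/2)/sqrt(-1/k)


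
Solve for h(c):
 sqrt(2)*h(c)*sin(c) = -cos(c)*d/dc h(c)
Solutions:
 h(c) = C1*cos(c)^(sqrt(2))


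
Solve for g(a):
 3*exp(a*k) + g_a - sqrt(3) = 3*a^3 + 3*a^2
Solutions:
 g(a) = C1 + 3*a^4/4 + a^3 + sqrt(3)*a - 3*exp(a*k)/k


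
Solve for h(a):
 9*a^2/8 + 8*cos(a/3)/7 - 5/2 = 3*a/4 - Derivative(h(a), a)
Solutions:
 h(a) = C1 - 3*a^3/8 + 3*a^2/8 + 5*a/2 - 24*sin(a/3)/7


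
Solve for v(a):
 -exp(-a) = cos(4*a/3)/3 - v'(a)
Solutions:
 v(a) = C1 + sin(4*a/3)/4 - exp(-a)


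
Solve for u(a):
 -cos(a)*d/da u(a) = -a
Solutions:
 u(a) = C1 + Integral(a/cos(a), a)


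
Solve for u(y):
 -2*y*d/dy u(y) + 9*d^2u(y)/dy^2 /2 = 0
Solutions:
 u(y) = C1 + C2*erfi(sqrt(2)*y/3)


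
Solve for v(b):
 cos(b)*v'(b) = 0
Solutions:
 v(b) = C1


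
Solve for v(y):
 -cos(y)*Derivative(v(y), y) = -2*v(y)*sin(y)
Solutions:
 v(y) = C1/cos(y)^2


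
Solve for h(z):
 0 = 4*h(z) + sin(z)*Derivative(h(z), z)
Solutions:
 h(z) = C1*(cos(z)^2 + 2*cos(z) + 1)/(cos(z)^2 - 2*cos(z) + 1)


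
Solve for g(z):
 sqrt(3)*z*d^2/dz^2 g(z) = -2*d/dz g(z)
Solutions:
 g(z) = C1 + C2*z^(1 - 2*sqrt(3)/3)


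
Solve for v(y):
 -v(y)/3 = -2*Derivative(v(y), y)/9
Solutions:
 v(y) = C1*exp(3*y/2)


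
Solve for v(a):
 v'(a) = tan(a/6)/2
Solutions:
 v(a) = C1 - 3*log(cos(a/6))


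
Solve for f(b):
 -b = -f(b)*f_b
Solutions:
 f(b) = -sqrt(C1 + b^2)
 f(b) = sqrt(C1 + b^2)


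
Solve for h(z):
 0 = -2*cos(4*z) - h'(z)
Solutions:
 h(z) = C1 - sin(4*z)/2


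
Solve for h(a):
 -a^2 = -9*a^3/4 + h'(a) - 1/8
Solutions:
 h(a) = C1 + 9*a^4/16 - a^3/3 + a/8


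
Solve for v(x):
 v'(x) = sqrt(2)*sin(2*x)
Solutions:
 v(x) = C1 - sqrt(2)*cos(2*x)/2


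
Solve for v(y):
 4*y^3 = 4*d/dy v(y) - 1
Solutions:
 v(y) = C1 + y^4/4 + y/4


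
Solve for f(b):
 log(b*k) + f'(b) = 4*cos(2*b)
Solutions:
 f(b) = C1 - b*log(b*k) + b + 2*sin(2*b)


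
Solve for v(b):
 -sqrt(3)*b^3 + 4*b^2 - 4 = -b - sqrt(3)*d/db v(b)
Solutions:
 v(b) = C1 + b^4/4 - 4*sqrt(3)*b^3/9 - sqrt(3)*b^2/6 + 4*sqrt(3)*b/3


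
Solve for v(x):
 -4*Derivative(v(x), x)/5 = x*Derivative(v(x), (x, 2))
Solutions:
 v(x) = C1 + C2*x^(1/5)


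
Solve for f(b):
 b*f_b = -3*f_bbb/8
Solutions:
 f(b) = C1 + Integral(C2*airyai(-2*3^(2/3)*b/3) + C3*airybi(-2*3^(2/3)*b/3), b)


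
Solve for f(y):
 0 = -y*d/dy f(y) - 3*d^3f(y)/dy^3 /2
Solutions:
 f(y) = C1 + Integral(C2*airyai(-2^(1/3)*3^(2/3)*y/3) + C3*airybi(-2^(1/3)*3^(2/3)*y/3), y)


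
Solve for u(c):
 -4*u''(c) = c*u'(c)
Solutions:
 u(c) = C1 + C2*erf(sqrt(2)*c/4)


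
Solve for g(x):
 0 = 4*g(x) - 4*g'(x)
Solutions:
 g(x) = C1*exp(x)


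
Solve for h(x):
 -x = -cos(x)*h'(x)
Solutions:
 h(x) = C1 + Integral(x/cos(x), x)


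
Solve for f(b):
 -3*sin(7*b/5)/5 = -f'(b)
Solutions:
 f(b) = C1 - 3*cos(7*b/5)/7


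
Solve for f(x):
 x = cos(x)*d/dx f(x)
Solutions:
 f(x) = C1 + Integral(x/cos(x), x)


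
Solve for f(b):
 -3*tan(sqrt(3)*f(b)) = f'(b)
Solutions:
 f(b) = sqrt(3)*(pi - asin(C1*exp(-3*sqrt(3)*b)))/3
 f(b) = sqrt(3)*asin(C1*exp(-3*sqrt(3)*b))/3


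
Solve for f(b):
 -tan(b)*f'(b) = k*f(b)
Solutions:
 f(b) = C1*exp(-k*log(sin(b)))


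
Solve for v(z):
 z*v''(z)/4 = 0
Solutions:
 v(z) = C1 + C2*z


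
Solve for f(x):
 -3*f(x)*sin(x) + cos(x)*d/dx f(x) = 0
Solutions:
 f(x) = C1/cos(x)^3


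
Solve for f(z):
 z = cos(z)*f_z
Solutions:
 f(z) = C1 + Integral(z/cos(z), z)


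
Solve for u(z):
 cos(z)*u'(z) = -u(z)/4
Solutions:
 u(z) = C1*(sin(z) - 1)^(1/8)/(sin(z) + 1)^(1/8)


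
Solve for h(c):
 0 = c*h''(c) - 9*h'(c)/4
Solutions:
 h(c) = C1 + C2*c^(13/4)


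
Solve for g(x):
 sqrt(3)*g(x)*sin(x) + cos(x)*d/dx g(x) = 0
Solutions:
 g(x) = C1*cos(x)^(sqrt(3))


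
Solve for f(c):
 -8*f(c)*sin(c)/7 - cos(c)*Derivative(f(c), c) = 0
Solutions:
 f(c) = C1*cos(c)^(8/7)


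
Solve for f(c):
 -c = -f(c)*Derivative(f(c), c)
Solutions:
 f(c) = -sqrt(C1 + c^2)
 f(c) = sqrt(C1 + c^2)


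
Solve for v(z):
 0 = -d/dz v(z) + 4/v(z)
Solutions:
 v(z) = -sqrt(C1 + 8*z)
 v(z) = sqrt(C1 + 8*z)


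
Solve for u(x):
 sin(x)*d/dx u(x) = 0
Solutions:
 u(x) = C1


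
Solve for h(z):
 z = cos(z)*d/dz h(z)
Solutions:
 h(z) = C1 + Integral(z/cos(z), z)


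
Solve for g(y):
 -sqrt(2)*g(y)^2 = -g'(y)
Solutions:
 g(y) = -1/(C1 + sqrt(2)*y)


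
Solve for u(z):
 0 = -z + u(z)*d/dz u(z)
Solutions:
 u(z) = -sqrt(C1 + z^2)
 u(z) = sqrt(C1 + z^2)


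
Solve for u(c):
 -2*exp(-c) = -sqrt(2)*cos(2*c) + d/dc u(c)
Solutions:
 u(c) = C1 + sqrt(2)*sin(2*c)/2 + 2*exp(-c)


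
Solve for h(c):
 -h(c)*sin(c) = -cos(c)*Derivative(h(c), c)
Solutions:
 h(c) = C1/cos(c)


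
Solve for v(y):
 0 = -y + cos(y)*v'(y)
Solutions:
 v(y) = C1 + Integral(y/cos(y), y)


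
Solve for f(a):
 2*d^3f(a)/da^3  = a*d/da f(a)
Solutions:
 f(a) = C1 + Integral(C2*airyai(2^(2/3)*a/2) + C3*airybi(2^(2/3)*a/2), a)


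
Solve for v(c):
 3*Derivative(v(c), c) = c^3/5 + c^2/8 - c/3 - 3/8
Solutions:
 v(c) = C1 + c^4/60 + c^3/72 - c^2/18 - c/8


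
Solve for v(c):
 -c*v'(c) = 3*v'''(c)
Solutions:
 v(c) = C1 + Integral(C2*airyai(-3^(2/3)*c/3) + C3*airybi(-3^(2/3)*c/3), c)


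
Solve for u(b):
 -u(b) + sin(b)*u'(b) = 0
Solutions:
 u(b) = C1*sqrt(cos(b) - 1)/sqrt(cos(b) + 1)


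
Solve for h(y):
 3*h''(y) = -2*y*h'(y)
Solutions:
 h(y) = C1 + C2*erf(sqrt(3)*y/3)


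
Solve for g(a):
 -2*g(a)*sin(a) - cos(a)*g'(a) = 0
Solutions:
 g(a) = C1*cos(a)^2


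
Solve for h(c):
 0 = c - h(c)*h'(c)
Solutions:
 h(c) = -sqrt(C1 + c^2)
 h(c) = sqrt(C1 + c^2)


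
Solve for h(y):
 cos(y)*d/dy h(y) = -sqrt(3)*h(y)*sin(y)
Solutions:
 h(y) = C1*cos(y)^(sqrt(3))


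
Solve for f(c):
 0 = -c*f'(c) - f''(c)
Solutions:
 f(c) = C1 + C2*erf(sqrt(2)*c/2)


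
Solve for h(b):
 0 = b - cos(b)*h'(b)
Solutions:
 h(b) = C1 + Integral(b/cos(b), b)


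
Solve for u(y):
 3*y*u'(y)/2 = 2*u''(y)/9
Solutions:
 u(y) = C1 + C2*erfi(3*sqrt(6)*y/4)


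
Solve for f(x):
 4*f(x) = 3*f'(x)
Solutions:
 f(x) = C1*exp(4*x/3)


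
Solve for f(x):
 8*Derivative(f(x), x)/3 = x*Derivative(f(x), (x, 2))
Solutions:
 f(x) = C1 + C2*x^(11/3)


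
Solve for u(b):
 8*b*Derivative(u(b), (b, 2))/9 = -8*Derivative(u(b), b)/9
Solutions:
 u(b) = C1 + C2*log(b)


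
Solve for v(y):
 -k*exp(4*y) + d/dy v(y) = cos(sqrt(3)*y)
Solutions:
 v(y) = C1 + k*exp(4*y)/4 + sqrt(3)*sin(sqrt(3)*y)/3


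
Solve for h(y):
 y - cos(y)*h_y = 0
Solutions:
 h(y) = C1 + Integral(y/cos(y), y)


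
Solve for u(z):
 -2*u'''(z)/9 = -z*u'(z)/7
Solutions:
 u(z) = C1 + Integral(C2*airyai(42^(2/3)*z/14) + C3*airybi(42^(2/3)*z/14), z)


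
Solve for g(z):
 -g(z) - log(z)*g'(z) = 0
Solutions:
 g(z) = C1*exp(-li(z))


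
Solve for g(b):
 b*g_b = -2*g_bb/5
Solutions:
 g(b) = C1 + C2*erf(sqrt(5)*b/2)


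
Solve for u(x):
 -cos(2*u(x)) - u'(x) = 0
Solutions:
 u(x) = -asin((C1 + exp(4*x))/(C1 - exp(4*x)))/2 + pi/2
 u(x) = asin((C1 + exp(4*x))/(C1 - exp(4*x)))/2


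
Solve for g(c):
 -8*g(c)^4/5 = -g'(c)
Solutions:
 g(c) = 5^(1/3)*(-1/(C1 + 24*c))^(1/3)
 g(c) = 5^(1/3)*(-1/(C1 + 8*c))^(1/3)*(-3^(2/3) - 3*3^(1/6)*I)/6
 g(c) = 5^(1/3)*(-1/(C1 + 8*c))^(1/3)*(-3^(2/3) + 3*3^(1/6)*I)/6


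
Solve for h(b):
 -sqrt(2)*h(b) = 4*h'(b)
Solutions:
 h(b) = C1*exp(-sqrt(2)*b/4)


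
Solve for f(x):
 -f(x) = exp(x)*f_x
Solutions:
 f(x) = C1*exp(exp(-x))


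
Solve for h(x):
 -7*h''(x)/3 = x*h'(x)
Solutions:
 h(x) = C1 + C2*erf(sqrt(42)*x/14)


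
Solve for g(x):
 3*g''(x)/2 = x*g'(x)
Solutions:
 g(x) = C1 + C2*erfi(sqrt(3)*x/3)


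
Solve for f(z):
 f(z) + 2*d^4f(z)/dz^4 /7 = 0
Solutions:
 f(z) = (C1*sin(14^(1/4)*z/2) + C2*cos(14^(1/4)*z/2))*exp(-14^(1/4)*z/2) + (C3*sin(14^(1/4)*z/2) + C4*cos(14^(1/4)*z/2))*exp(14^(1/4)*z/2)


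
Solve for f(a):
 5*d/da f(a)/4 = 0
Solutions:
 f(a) = C1


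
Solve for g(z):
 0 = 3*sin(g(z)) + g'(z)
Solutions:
 g(z) = -acos((-C1 - exp(6*z))/(C1 - exp(6*z))) + 2*pi
 g(z) = acos((-C1 - exp(6*z))/(C1 - exp(6*z)))


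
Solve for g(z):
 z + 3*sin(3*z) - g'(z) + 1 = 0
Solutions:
 g(z) = C1 + z^2/2 + z - cos(3*z)


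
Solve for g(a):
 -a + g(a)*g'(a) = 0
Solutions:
 g(a) = -sqrt(C1 + a^2)
 g(a) = sqrt(C1 + a^2)


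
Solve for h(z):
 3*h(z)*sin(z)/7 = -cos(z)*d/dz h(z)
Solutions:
 h(z) = C1*cos(z)^(3/7)


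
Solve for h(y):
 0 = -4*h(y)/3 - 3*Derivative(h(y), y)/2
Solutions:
 h(y) = C1*exp(-8*y/9)


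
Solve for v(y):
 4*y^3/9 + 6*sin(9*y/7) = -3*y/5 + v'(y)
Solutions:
 v(y) = C1 + y^4/9 + 3*y^2/10 - 14*cos(9*y/7)/3


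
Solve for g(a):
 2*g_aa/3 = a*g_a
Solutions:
 g(a) = C1 + C2*erfi(sqrt(3)*a/2)


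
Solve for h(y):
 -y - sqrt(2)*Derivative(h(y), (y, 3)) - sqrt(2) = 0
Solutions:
 h(y) = C1 + C2*y + C3*y^2 - sqrt(2)*y^4/48 - y^3/6


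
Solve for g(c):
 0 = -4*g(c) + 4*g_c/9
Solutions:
 g(c) = C1*exp(9*c)


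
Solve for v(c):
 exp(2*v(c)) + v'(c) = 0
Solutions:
 v(c) = log(-sqrt(-1/(C1 - c))) - log(2)/2
 v(c) = log(-1/(C1 - c))/2 - log(2)/2


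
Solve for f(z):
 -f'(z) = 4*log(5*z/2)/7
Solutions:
 f(z) = C1 - 4*z*log(z)/7 - 4*z*log(5)/7 + 4*z*log(2)/7 + 4*z/7


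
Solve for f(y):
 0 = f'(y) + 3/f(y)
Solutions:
 f(y) = -sqrt(C1 - 6*y)
 f(y) = sqrt(C1 - 6*y)


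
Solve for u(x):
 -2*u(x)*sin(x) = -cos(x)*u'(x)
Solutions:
 u(x) = C1/cos(x)^2


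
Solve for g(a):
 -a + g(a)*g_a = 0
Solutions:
 g(a) = -sqrt(C1 + a^2)
 g(a) = sqrt(C1 + a^2)


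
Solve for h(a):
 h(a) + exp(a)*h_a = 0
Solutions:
 h(a) = C1*exp(exp(-a))


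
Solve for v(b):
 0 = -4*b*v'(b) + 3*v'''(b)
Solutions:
 v(b) = C1 + Integral(C2*airyai(6^(2/3)*b/3) + C3*airybi(6^(2/3)*b/3), b)


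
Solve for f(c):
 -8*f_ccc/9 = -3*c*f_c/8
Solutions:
 f(c) = C1 + Integral(C2*airyai(3*c/4) + C3*airybi(3*c/4), c)


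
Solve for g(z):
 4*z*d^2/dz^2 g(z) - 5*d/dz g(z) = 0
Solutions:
 g(z) = C1 + C2*z^(9/4)


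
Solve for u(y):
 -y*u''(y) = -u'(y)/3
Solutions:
 u(y) = C1 + C2*y^(4/3)


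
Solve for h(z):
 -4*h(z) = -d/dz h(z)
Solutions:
 h(z) = C1*exp(4*z)


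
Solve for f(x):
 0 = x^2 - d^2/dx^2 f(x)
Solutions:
 f(x) = C1 + C2*x + x^4/12


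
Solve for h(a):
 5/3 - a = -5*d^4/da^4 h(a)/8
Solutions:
 h(a) = C1 + C2*a + C3*a^2 + C4*a^3 + a^5/75 - a^4/9


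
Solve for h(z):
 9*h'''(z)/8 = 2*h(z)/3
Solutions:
 h(z) = C3*exp(2*2^(1/3)*z/3) + (C1*sin(2^(1/3)*sqrt(3)*z/3) + C2*cos(2^(1/3)*sqrt(3)*z/3))*exp(-2^(1/3)*z/3)


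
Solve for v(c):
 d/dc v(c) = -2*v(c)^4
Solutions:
 v(c) = (-3^(2/3) - 3*3^(1/6)*I)*(1/(C1 + 2*c))^(1/3)/6
 v(c) = (-3^(2/3) + 3*3^(1/6)*I)*(1/(C1 + 2*c))^(1/3)/6
 v(c) = (1/(C1 + 6*c))^(1/3)


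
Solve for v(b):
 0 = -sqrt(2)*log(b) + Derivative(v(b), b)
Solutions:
 v(b) = C1 + sqrt(2)*b*log(b) - sqrt(2)*b


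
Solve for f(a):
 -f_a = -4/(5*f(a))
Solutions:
 f(a) = -sqrt(C1 + 40*a)/5
 f(a) = sqrt(C1 + 40*a)/5


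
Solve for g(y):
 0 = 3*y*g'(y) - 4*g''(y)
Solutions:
 g(y) = C1 + C2*erfi(sqrt(6)*y/4)


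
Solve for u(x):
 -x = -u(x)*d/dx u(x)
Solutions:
 u(x) = -sqrt(C1 + x^2)
 u(x) = sqrt(C1 + x^2)


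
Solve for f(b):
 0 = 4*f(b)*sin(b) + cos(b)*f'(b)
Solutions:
 f(b) = C1*cos(b)^4


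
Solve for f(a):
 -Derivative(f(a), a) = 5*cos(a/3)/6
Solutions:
 f(a) = C1 - 5*sin(a/3)/2


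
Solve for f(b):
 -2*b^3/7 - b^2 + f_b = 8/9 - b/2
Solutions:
 f(b) = C1 + b^4/14 + b^3/3 - b^2/4 + 8*b/9


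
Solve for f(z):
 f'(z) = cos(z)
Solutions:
 f(z) = C1 + sin(z)


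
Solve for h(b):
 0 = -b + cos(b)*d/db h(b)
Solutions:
 h(b) = C1 + Integral(b/cos(b), b)


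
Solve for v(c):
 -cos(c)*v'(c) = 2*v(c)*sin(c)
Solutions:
 v(c) = C1*cos(c)^2


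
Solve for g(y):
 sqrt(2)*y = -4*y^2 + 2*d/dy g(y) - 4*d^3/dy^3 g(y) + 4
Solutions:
 g(y) = C1 + C2*exp(-sqrt(2)*y/2) + C3*exp(sqrt(2)*y/2) + 2*y^3/3 + sqrt(2)*y^2/4 + 6*y


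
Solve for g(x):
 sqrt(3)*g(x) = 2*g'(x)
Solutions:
 g(x) = C1*exp(sqrt(3)*x/2)


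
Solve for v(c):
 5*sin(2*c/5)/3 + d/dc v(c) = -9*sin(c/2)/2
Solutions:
 v(c) = C1 + 25*cos(2*c/5)/6 + 9*cos(c/2)


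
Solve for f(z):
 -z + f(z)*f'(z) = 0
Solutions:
 f(z) = -sqrt(C1 + z^2)
 f(z) = sqrt(C1 + z^2)


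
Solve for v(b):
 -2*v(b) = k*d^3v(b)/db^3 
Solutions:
 v(b) = C1*exp(2^(1/3)*b*(-1/k)^(1/3)) + C2*exp(2^(1/3)*b*(-1/k)^(1/3)*(-1 + sqrt(3)*I)/2) + C3*exp(-2^(1/3)*b*(-1/k)^(1/3)*(1 + sqrt(3)*I)/2)


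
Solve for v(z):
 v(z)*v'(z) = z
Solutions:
 v(z) = -sqrt(C1 + z^2)
 v(z) = sqrt(C1 + z^2)


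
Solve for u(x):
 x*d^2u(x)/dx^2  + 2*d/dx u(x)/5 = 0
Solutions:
 u(x) = C1 + C2*x^(3/5)


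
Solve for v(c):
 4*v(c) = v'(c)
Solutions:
 v(c) = C1*exp(4*c)


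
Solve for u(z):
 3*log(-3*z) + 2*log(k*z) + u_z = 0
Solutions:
 u(z) = C1 + z*(-2*log(-k) - 3*log(3) + 5) - 5*z*log(-z)


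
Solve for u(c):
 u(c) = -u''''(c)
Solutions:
 u(c) = (C1*sin(sqrt(2)*c/2) + C2*cos(sqrt(2)*c/2))*exp(-sqrt(2)*c/2) + (C3*sin(sqrt(2)*c/2) + C4*cos(sqrt(2)*c/2))*exp(sqrt(2)*c/2)


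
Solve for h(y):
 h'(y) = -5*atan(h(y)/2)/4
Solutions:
 Integral(1/atan(_y/2), (_y, h(y))) = C1 - 5*y/4


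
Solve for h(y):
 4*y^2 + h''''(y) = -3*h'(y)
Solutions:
 h(y) = C1 + C4*exp(-3^(1/3)*y) - 4*y^3/9 + (C2*sin(3^(5/6)*y/2) + C3*cos(3^(5/6)*y/2))*exp(3^(1/3)*y/2)


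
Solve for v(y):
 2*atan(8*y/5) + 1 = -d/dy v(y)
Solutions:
 v(y) = C1 - 2*y*atan(8*y/5) - y + 5*log(64*y^2 + 25)/8


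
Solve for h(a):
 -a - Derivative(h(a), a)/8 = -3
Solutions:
 h(a) = C1 - 4*a^2 + 24*a


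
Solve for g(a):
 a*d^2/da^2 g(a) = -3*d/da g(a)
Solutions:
 g(a) = C1 + C2/a^2


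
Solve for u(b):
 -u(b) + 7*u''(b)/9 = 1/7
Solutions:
 u(b) = C1*exp(-3*sqrt(7)*b/7) + C2*exp(3*sqrt(7)*b/7) - 1/7


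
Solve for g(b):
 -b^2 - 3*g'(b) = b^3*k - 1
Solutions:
 g(b) = C1 - b^4*k/12 - b^3/9 + b/3


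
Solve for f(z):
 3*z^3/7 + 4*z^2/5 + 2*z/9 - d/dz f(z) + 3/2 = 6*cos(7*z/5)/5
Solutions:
 f(z) = C1 + 3*z^4/28 + 4*z^3/15 + z^2/9 + 3*z/2 - 6*sin(7*z/5)/7


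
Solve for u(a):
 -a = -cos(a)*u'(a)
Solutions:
 u(a) = C1 + Integral(a/cos(a), a)


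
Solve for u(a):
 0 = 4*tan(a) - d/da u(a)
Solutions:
 u(a) = C1 - 4*log(cos(a))


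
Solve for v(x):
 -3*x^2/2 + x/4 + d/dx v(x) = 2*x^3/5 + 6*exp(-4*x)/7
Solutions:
 v(x) = C1 + x^4/10 + x^3/2 - x^2/8 - 3*exp(-4*x)/14


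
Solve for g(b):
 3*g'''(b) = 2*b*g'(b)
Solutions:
 g(b) = C1 + Integral(C2*airyai(2^(1/3)*3^(2/3)*b/3) + C3*airybi(2^(1/3)*3^(2/3)*b/3), b)


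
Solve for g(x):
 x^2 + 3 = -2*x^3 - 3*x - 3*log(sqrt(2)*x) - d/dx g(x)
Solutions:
 g(x) = C1 - x^4/2 - x^3/3 - 3*x^2/2 - 3*x*log(x) - 3*x*log(2)/2


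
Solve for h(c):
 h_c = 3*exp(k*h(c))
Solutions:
 h(c) = Piecewise((log(-1/(C1*k + 3*c*k))/k, Ne(k, 0)), (nan, True))
 h(c) = Piecewise((C1 + 3*c, Eq(k, 0)), (nan, True))


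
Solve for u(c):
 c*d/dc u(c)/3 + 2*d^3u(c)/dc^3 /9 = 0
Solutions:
 u(c) = C1 + Integral(C2*airyai(-2^(2/3)*3^(1/3)*c/2) + C3*airybi(-2^(2/3)*3^(1/3)*c/2), c)


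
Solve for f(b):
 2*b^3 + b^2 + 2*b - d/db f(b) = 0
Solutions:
 f(b) = C1 + b^4/2 + b^3/3 + b^2


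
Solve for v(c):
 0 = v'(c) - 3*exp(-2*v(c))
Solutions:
 v(c) = log(-sqrt(C1 + 6*c))
 v(c) = log(C1 + 6*c)/2


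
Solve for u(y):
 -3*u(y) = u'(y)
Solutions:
 u(y) = C1*exp(-3*y)


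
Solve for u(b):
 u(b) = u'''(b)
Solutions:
 u(b) = C3*exp(b) + (C1*sin(sqrt(3)*b/2) + C2*cos(sqrt(3)*b/2))*exp(-b/2)


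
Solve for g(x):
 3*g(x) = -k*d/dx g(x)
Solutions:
 g(x) = C1*exp(-3*x/k)


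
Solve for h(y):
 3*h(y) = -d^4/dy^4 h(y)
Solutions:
 h(y) = (C1*sin(sqrt(2)*3^(1/4)*y/2) + C2*cos(sqrt(2)*3^(1/4)*y/2))*exp(-sqrt(2)*3^(1/4)*y/2) + (C3*sin(sqrt(2)*3^(1/4)*y/2) + C4*cos(sqrt(2)*3^(1/4)*y/2))*exp(sqrt(2)*3^(1/4)*y/2)


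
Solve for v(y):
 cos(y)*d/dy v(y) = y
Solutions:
 v(y) = C1 + Integral(y/cos(y), y)


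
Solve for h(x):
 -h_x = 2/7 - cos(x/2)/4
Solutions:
 h(x) = C1 - 2*x/7 + sin(x/2)/2


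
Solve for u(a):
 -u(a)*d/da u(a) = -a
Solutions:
 u(a) = -sqrt(C1 + a^2)
 u(a) = sqrt(C1 + a^2)


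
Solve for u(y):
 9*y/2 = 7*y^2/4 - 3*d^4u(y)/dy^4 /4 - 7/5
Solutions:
 u(y) = C1 + C2*y + C3*y^2 + C4*y^3 + 7*y^6/1080 - y^5/20 - 7*y^4/90


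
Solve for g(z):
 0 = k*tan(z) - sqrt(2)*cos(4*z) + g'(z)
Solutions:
 g(z) = C1 + k*log(cos(z)) + sqrt(2)*sin(4*z)/4


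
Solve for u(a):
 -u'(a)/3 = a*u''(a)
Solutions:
 u(a) = C1 + C2*a^(2/3)


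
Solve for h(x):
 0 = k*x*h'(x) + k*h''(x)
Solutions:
 h(x) = C1 + C2*erf(sqrt(2)*x/2)


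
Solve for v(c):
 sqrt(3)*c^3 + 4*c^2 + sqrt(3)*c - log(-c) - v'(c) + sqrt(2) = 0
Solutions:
 v(c) = C1 + sqrt(3)*c^4/4 + 4*c^3/3 + sqrt(3)*c^2/2 - c*log(-c) + c*(1 + sqrt(2))


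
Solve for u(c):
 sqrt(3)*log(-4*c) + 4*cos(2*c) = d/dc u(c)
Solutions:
 u(c) = C1 + sqrt(3)*c*(log(-c) - 1) + 2*sqrt(3)*c*log(2) + 2*sin(2*c)


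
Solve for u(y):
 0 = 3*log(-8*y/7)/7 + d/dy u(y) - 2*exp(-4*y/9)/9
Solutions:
 u(y) = C1 - 3*y*log(-y)/7 + 3*y*(-3*log(2) + 1 + log(7))/7 - exp(-4*y/9)/2


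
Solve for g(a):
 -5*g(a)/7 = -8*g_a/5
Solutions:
 g(a) = C1*exp(25*a/56)


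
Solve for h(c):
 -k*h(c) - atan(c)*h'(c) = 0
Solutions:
 h(c) = C1*exp(-k*Integral(1/atan(c), c))


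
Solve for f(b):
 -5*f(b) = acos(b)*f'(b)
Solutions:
 f(b) = C1*exp(-5*Integral(1/acos(b), b))


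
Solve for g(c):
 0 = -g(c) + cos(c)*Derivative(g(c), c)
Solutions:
 g(c) = C1*sqrt(sin(c) + 1)/sqrt(sin(c) - 1)


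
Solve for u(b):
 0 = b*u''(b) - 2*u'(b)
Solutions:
 u(b) = C1 + C2*b^3


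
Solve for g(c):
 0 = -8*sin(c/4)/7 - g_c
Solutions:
 g(c) = C1 + 32*cos(c/4)/7


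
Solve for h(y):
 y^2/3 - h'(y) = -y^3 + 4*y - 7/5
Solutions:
 h(y) = C1 + y^4/4 + y^3/9 - 2*y^2 + 7*y/5


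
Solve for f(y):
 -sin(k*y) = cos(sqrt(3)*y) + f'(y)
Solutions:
 f(y) = C1 - sqrt(3)*sin(sqrt(3)*y)/3 + cos(k*y)/k


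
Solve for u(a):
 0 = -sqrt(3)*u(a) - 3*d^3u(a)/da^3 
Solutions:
 u(a) = C3*exp(-3^(5/6)*a/3) + (C1*sin(3^(1/3)*a/2) + C2*cos(3^(1/3)*a/2))*exp(3^(5/6)*a/6)


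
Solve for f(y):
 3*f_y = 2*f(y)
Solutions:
 f(y) = C1*exp(2*y/3)


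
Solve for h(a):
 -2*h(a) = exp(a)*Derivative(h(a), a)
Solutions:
 h(a) = C1*exp(2*exp(-a))


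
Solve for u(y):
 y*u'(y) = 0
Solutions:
 u(y) = C1


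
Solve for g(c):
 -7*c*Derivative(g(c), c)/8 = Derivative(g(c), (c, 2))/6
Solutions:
 g(c) = C1 + C2*erf(sqrt(42)*c/4)


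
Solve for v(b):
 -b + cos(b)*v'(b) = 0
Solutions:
 v(b) = C1 + Integral(b/cos(b), b)


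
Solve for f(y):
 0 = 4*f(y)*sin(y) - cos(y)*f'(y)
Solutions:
 f(y) = C1/cos(y)^4


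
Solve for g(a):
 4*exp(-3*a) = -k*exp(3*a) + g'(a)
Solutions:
 g(a) = C1 + k*exp(3*a)/3 - 4*exp(-3*a)/3


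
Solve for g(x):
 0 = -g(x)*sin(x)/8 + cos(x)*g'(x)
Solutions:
 g(x) = C1/cos(x)^(1/8)


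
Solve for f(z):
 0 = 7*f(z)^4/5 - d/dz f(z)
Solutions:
 f(z) = 5^(1/3)*(-1/(C1 + 21*z))^(1/3)
 f(z) = 5^(1/3)*(-1/(C1 + 7*z))^(1/3)*(-3^(2/3) - 3*3^(1/6)*I)/6
 f(z) = 5^(1/3)*(-1/(C1 + 7*z))^(1/3)*(-3^(2/3) + 3*3^(1/6)*I)/6


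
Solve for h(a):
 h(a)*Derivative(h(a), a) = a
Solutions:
 h(a) = -sqrt(C1 + a^2)
 h(a) = sqrt(C1 + a^2)


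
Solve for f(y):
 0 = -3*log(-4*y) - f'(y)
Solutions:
 f(y) = C1 - 3*y*log(-y) + 3*y*(1 - 2*log(2))


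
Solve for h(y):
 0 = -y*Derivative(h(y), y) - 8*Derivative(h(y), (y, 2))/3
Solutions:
 h(y) = C1 + C2*erf(sqrt(3)*y/4)


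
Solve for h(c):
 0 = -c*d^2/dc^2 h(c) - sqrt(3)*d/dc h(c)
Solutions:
 h(c) = C1 + C2*c^(1 - sqrt(3))


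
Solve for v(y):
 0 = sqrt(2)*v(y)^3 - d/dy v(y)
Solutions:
 v(y) = -sqrt(2)*sqrt(-1/(C1 + sqrt(2)*y))/2
 v(y) = sqrt(2)*sqrt(-1/(C1 + sqrt(2)*y))/2


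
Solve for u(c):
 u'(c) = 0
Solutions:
 u(c) = C1


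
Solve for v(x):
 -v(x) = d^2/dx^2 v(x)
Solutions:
 v(x) = C1*sin(x) + C2*cos(x)


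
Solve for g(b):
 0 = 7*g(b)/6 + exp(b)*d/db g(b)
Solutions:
 g(b) = C1*exp(7*exp(-b)/6)


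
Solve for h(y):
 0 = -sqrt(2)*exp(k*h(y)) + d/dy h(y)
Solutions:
 h(y) = Piecewise((log(-1/(C1*k + sqrt(2)*k*y))/k, Ne(k, 0)), (nan, True))
 h(y) = Piecewise((C1 + sqrt(2)*y, Eq(k, 0)), (nan, True))


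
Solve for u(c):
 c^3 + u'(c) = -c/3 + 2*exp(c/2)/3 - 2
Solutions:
 u(c) = C1 - c^4/4 - c^2/6 - 2*c + 4*exp(c/2)/3


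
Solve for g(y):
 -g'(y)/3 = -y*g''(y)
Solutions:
 g(y) = C1 + C2*y^(4/3)


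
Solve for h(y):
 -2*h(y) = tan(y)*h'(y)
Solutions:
 h(y) = C1/sin(y)^2


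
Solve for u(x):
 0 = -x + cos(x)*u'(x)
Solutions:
 u(x) = C1 + Integral(x/cos(x), x)


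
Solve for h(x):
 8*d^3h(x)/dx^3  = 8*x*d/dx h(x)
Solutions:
 h(x) = C1 + Integral(C2*airyai(x) + C3*airybi(x), x)


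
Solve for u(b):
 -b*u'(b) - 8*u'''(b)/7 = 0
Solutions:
 u(b) = C1 + Integral(C2*airyai(-7^(1/3)*b/2) + C3*airybi(-7^(1/3)*b/2), b)


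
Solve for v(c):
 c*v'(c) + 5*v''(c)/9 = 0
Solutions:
 v(c) = C1 + C2*erf(3*sqrt(10)*c/10)


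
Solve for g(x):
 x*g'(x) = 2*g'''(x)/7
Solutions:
 g(x) = C1 + Integral(C2*airyai(2^(2/3)*7^(1/3)*x/2) + C3*airybi(2^(2/3)*7^(1/3)*x/2), x)


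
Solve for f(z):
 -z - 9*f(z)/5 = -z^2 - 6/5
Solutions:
 f(z) = 5*z^2/9 - 5*z/9 + 2/3


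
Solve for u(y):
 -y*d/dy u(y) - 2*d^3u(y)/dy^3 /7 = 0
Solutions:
 u(y) = C1 + Integral(C2*airyai(-2^(2/3)*7^(1/3)*y/2) + C3*airybi(-2^(2/3)*7^(1/3)*y/2), y)


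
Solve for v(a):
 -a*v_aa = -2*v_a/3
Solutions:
 v(a) = C1 + C2*a^(5/3)


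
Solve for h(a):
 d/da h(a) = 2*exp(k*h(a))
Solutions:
 h(a) = Piecewise((log(-1/(C1*k + 2*a*k))/k, Ne(k, 0)), (nan, True))
 h(a) = Piecewise((C1 + 2*a, Eq(k, 0)), (nan, True))


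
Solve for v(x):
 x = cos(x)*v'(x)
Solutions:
 v(x) = C1 + Integral(x/cos(x), x)


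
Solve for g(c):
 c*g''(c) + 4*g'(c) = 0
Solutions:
 g(c) = C1 + C2/c^3


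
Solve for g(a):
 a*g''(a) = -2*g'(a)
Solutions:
 g(a) = C1 + C2/a


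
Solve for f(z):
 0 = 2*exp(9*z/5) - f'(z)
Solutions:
 f(z) = C1 + 10*exp(9*z/5)/9


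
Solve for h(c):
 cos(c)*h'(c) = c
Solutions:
 h(c) = C1 + Integral(c/cos(c), c)


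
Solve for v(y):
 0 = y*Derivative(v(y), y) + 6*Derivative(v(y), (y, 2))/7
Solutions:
 v(y) = C1 + C2*erf(sqrt(21)*y/6)


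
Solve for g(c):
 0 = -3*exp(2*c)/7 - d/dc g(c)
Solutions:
 g(c) = C1 - 3*exp(2*c)/14


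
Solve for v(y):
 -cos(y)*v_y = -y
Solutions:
 v(y) = C1 + Integral(y/cos(y), y)


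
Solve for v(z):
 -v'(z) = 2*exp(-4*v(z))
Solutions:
 v(z) = log(-I*(C1 - 8*z)^(1/4))
 v(z) = log(I*(C1 - 8*z)^(1/4))
 v(z) = log(-(C1 - 8*z)^(1/4))
 v(z) = log(C1 - 8*z)/4


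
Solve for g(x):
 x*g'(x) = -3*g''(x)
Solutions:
 g(x) = C1 + C2*erf(sqrt(6)*x/6)


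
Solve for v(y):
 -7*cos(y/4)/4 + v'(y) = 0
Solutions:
 v(y) = C1 + 7*sin(y/4)


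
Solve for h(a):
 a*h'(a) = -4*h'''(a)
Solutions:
 h(a) = C1 + Integral(C2*airyai(-2^(1/3)*a/2) + C3*airybi(-2^(1/3)*a/2), a)


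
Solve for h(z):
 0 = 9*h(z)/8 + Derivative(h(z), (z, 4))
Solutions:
 h(z) = (C1*sin(2^(3/4)*sqrt(3)*z/4) + C2*cos(2^(3/4)*sqrt(3)*z/4))*exp(-2^(3/4)*sqrt(3)*z/4) + (C3*sin(2^(3/4)*sqrt(3)*z/4) + C4*cos(2^(3/4)*sqrt(3)*z/4))*exp(2^(3/4)*sqrt(3)*z/4)


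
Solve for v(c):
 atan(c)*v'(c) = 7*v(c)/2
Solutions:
 v(c) = C1*exp(7*Integral(1/atan(c), c)/2)


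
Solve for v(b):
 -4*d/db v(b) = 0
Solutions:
 v(b) = C1


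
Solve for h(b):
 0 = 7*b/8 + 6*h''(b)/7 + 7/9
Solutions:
 h(b) = C1 + C2*b - 49*b^3/288 - 49*b^2/108


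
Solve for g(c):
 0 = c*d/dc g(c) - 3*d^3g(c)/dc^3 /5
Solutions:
 g(c) = C1 + Integral(C2*airyai(3^(2/3)*5^(1/3)*c/3) + C3*airybi(3^(2/3)*5^(1/3)*c/3), c)


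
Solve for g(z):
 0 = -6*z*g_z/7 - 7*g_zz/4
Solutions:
 g(z) = C1 + C2*erf(2*sqrt(3)*z/7)


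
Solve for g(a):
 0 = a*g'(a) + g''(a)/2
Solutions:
 g(a) = C1 + C2*erf(a)


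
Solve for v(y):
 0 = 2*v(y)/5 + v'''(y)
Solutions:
 v(y) = C3*exp(-2^(1/3)*5^(2/3)*y/5) + (C1*sin(2^(1/3)*sqrt(3)*5^(2/3)*y/10) + C2*cos(2^(1/3)*sqrt(3)*5^(2/3)*y/10))*exp(2^(1/3)*5^(2/3)*y/10)


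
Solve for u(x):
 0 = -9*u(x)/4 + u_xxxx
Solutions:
 u(x) = C1*exp(-sqrt(6)*x/2) + C2*exp(sqrt(6)*x/2) + C3*sin(sqrt(6)*x/2) + C4*cos(sqrt(6)*x/2)


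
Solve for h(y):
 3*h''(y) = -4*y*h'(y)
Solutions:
 h(y) = C1 + C2*erf(sqrt(6)*y/3)


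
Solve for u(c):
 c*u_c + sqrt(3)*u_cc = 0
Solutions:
 u(c) = C1 + C2*erf(sqrt(2)*3^(3/4)*c/6)


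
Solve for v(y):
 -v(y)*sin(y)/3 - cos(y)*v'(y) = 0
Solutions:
 v(y) = C1*cos(y)^(1/3)


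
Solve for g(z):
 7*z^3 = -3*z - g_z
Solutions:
 g(z) = C1 - 7*z^4/4 - 3*z^2/2


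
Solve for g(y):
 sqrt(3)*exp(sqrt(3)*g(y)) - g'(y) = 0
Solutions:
 g(y) = sqrt(3)*(2*log(-1/(C1 + sqrt(3)*y)) - log(3))/6


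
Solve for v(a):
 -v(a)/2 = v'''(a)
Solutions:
 v(a) = C3*exp(-2^(2/3)*a/2) + (C1*sin(2^(2/3)*sqrt(3)*a/4) + C2*cos(2^(2/3)*sqrt(3)*a/4))*exp(2^(2/3)*a/4)


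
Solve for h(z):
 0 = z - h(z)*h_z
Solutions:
 h(z) = -sqrt(C1 + z^2)
 h(z) = sqrt(C1 + z^2)


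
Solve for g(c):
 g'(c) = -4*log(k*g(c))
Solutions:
 li(k*g(c))/k = C1 - 4*c


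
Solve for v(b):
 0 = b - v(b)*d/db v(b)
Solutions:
 v(b) = -sqrt(C1 + b^2)
 v(b) = sqrt(C1 + b^2)


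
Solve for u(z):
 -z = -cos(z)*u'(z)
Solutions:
 u(z) = C1 + Integral(z/cos(z), z)


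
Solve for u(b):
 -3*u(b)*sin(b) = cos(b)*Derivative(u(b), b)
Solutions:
 u(b) = C1*cos(b)^3


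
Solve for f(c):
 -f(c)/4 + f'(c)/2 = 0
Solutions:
 f(c) = C1*exp(c/2)


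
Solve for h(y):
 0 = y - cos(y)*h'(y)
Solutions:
 h(y) = C1 + Integral(y/cos(y), y)


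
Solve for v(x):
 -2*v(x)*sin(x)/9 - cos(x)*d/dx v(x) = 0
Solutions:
 v(x) = C1*cos(x)^(2/9)


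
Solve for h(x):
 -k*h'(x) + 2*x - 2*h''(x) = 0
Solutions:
 h(x) = C1 + C2*exp(-k*x/2) + x^2/k - 4*x/k^2


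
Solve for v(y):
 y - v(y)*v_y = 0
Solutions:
 v(y) = -sqrt(C1 + y^2)
 v(y) = sqrt(C1 + y^2)


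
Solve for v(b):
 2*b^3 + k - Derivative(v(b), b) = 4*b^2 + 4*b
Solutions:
 v(b) = C1 + b^4/2 - 4*b^3/3 - 2*b^2 + b*k


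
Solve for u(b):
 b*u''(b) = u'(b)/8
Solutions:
 u(b) = C1 + C2*b^(9/8)


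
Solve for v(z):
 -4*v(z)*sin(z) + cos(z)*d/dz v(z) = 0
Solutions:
 v(z) = C1/cos(z)^4


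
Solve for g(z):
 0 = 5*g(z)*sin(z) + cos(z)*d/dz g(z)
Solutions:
 g(z) = C1*cos(z)^5


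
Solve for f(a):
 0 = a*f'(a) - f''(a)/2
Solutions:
 f(a) = C1 + C2*erfi(a)


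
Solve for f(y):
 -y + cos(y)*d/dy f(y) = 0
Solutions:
 f(y) = C1 + Integral(y/cos(y), y)


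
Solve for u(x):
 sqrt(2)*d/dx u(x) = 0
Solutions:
 u(x) = C1


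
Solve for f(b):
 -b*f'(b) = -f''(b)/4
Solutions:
 f(b) = C1 + C2*erfi(sqrt(2)*b)


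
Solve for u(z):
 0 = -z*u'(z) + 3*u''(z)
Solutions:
 u(z) = C1 + C2*erfi(sqrt(6)*z/6)


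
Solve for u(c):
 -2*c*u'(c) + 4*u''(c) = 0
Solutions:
 u(c) = C1 + C2*erfi(c/2)


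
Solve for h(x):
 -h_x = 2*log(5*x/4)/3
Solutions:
 h(x) = C1 - 2*x*log(x)/3 - 2*x*log(5)/3 + 2*x/3 + 4*x*log(2)/3


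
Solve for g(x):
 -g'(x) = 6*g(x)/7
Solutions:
 g(x) = C1*exp(-6*x/7)


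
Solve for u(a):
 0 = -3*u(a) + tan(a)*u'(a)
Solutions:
 u(a) = C1*sin(a)^3


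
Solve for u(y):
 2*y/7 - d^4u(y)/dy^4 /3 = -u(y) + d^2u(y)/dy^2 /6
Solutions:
 u(y) = C1*exp(-sqrt(6)*y/2) + C2*exp(sqrt(6)*y/2) + C3*sin(sqrt(2)*y) + C4*cos(sqrt(2)*y) - 2*y/7


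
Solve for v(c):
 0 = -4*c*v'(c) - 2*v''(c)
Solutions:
 v(c) = C1 + C2*erf(c)


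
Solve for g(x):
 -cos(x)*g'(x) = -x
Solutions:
 g(x) = C1 + Integral(x/cos(x), x)


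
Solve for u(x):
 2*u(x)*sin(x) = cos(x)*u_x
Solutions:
 u(x) = C1/cos(x)^2


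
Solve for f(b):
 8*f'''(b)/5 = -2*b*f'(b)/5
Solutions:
 f(b) = C1 + Integral(C2*airyai(-2^(1/3)*b/2) + C3*airybi(-2^(1/3)*b/2), b)


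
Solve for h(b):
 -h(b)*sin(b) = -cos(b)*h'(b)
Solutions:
 h(b) = C1/cos(b)


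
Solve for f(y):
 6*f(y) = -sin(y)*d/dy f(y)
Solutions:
 f(y) = C1*(cos(y)^3 + 3*cos(y)^2 + 3*cos(y) + 1)/(cos(y)^3 - 3*cos(y)^2 + 3*cos(y) - 1)


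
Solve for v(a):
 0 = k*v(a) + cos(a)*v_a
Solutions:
 v(a) = C1*exp(k*(log(sin(a) - 1) - log(sin(a) + 1))/2)


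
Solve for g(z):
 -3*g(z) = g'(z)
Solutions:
 g(z) = C1*exp(-3*z)


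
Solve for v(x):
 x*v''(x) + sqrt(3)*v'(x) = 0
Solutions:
 v(x) = C1 + C2*x^(1 - sqrt(3))


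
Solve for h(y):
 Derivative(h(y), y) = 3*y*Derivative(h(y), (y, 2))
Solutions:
 h(y) = C1 + C2*y^(4/3)


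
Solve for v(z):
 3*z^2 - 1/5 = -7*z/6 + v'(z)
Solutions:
 v(z) = C1 + z^3 + 7*z^2/12 - z/5


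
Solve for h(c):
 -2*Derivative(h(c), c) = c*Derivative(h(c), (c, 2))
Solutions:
 h(c) = C1 + C2/c


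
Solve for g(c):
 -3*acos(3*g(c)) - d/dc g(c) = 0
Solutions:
 Integral(1/acos(3*_y), (_y, g(c))) = C1 - 3*c


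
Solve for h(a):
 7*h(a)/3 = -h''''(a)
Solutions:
 h(a) = (C1*sin(sqrt(2)*3^(3/4)*7^(1/4)*a/6) + C2*cos(sqrt(2)*3^(3/4)*7^(1/4)*a/6))*exp(-sqrt(2)*3^(3/4)*7^(1/4)*a/6) + (C3*sin(sqrt(2)*3^(3/4)*7^(1/4)*a/6) + C4*cos(sqrt(2)*3^(3/4)*7^(1/4)*a/6))*exp(sqrt(2)*3^(3/4)*7^(1/4)*a/6)


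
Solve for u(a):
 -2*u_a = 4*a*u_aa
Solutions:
 u(a) = C1 + C2*sqrt(a)


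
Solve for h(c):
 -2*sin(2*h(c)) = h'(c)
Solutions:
 h(c) = pi - acos((-C1 - exp(8*c))/(C1 - exp(8*c)))/2
 h(c) = acos((-C1 - exp(8*c))/(C1 - exp(8*c)))/2


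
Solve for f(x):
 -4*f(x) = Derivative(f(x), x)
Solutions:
 f(x) = C1*exp(-4*x)


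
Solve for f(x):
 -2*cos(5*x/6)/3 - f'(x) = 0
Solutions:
 f(x) = C1 - 4*sin(5*x/6)/5


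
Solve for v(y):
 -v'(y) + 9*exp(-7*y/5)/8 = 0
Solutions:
 v(y) = C1 - 45*exp(-7*y/5)/56


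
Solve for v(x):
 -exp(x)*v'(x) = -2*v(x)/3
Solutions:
 v(x) = C1*exp(-2*exp(-x)/3)


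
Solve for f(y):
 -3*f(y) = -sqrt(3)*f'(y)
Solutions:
 f(y) = C1*exp(sqrt(3)*y)


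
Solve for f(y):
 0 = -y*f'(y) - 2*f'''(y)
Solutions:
 f(y) = C1 + Integral(C2*airyai(-2^(2/3)*y/2) + C3*airybi(-2^(2/3)*y/2), y)


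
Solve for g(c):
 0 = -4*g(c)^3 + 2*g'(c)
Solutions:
 g(c) = -sqrt(2)*sqrt(-1/(C1 + 2*c))/2
 g(c) = sqrt(2)*sqrt(-1/(C1 + 2*c))/2


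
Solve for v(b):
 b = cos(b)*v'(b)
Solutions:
 v(b) = C1 + Integral(b/cos(b), b)


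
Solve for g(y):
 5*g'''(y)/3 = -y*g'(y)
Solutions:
 g(y) = C1 + Integral(C2*airyai(-3^(1/3)*5^(2/3)*y/5) + C3*airybi(-3^(1/3)*5^(2/3)*y/5), y)


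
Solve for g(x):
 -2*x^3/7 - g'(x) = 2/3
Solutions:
 g(x) = C1 - x^4/14 - 2*x/3


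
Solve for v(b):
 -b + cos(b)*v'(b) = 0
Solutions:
 v(b) = C1 + Integral(b/cos(b), b)


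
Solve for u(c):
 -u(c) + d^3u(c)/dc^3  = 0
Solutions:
 u(c) = C3*exp(c) + (C1*sin(sqrt(3)*c/2) + C2*cos(sqrt(3)*c/2))*exp(-c/2)


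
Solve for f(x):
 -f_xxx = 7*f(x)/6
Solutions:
 f(x) = C3*exp(-6^(2/3)*7^(1/3)*x/6) + (C1*sin(2^(2/3)*3^(1/6)*7^(1/3)*x/4) + C2*cos(2^(2/3)*3^(1/6)*7^(1/3)*x/4))*exp(6^(2/3)*7^(1/3)*x/12)


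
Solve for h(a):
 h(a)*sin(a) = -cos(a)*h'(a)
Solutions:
 h(a) = C1*cos(a)
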